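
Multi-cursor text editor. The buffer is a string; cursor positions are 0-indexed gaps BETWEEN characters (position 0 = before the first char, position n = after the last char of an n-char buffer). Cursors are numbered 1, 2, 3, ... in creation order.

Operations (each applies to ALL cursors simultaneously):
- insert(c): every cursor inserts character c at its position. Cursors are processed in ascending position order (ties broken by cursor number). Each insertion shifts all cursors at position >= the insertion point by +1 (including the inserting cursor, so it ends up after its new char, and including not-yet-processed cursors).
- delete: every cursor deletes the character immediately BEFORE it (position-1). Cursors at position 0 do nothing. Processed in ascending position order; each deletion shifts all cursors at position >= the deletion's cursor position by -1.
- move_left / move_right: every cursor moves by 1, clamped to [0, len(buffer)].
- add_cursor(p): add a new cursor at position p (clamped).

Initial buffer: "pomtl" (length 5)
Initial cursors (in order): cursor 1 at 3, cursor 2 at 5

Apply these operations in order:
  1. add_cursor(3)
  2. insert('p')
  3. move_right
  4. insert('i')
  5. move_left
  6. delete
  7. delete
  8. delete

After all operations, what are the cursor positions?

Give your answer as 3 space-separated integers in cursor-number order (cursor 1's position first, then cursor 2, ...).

Answer: 1 1 1

Derivation:
After op 1 (add_cursor(3)): buffer="pomtl" (len 5), cursors c1@3 c3@3 c2@5, authorship .....
After op 2 (insert('p')): buffer="pompptlp" (len 8), cursors c1@5 c3@5 c2@8, authorship ...13..2
After op 3 (move_right): buffer="pompptlp" (len 8), cursors c1@6 c3@6 c2@8, authorship ...13..2
After op 4 (insert('i')): buffer="pompptiilpi" (len 11), cursors c1@8 c3@8 c2@11, authorship ...13.13.22
After op 5 (move_left): buffer="pompptiilpi" (len 11), cursors c1@7 c3@7 c2@10, authorship ...13.13.22
After op 6 (delete): buffer="pomppili" (len 8), cursors c1@5 c3@5 c2@7, authorship ...133.2
After op 7 (delete): buffer="pomii" (len 5), cursors c1@3 c3@3 c2@4, authorship ...32
After op 8 (delete): buffer="pi" (len 2), cursors c1@1 c2@1 c3@1, authorship .2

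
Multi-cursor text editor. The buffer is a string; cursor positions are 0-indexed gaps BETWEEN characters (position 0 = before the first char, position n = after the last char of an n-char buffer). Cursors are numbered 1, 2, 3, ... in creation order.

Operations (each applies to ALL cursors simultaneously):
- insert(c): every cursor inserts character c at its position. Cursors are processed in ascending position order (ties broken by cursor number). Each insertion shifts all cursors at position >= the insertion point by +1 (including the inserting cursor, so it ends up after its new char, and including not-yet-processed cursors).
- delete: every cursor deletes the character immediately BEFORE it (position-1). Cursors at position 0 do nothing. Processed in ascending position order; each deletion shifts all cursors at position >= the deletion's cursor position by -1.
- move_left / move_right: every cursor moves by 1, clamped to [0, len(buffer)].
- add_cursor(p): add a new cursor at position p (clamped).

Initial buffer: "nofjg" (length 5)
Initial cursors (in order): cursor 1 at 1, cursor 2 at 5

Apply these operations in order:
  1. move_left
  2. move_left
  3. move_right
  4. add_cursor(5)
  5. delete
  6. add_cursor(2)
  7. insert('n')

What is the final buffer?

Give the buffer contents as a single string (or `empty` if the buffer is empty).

After op 1 (move_left): buffer="nofjg" (len 5), cursors c1@0 c2@4, authorship .....
After op 2 (move_left): buffer="nofjg" (len 5), cursors c1@0 c2@3, authorship .....
After op 3 (move_right): buffer="nofjg" (len 5), cursors c1@1 c2@4, authorship .....
After op 4 (add_cursor(5)): buffer="nofjg" (len 5), cursors c1@1 c2@4 c3@5, authorship .....
After op 5 (delete): buffer="of" (len 2), cursors c1@0 c2@2 c3@2, authorship ..
After op 6 (add_cursor(2)): buffer="of" (len 2), cursors c1@0 c2@2 c3@2 c4@2, authorship ..
After op 7 (insert('n')): buffer="nofnnn" (len 6), cursors c1@1 c2@6 c3@6 c4@6, authorship 1..234

Answer: nofnnn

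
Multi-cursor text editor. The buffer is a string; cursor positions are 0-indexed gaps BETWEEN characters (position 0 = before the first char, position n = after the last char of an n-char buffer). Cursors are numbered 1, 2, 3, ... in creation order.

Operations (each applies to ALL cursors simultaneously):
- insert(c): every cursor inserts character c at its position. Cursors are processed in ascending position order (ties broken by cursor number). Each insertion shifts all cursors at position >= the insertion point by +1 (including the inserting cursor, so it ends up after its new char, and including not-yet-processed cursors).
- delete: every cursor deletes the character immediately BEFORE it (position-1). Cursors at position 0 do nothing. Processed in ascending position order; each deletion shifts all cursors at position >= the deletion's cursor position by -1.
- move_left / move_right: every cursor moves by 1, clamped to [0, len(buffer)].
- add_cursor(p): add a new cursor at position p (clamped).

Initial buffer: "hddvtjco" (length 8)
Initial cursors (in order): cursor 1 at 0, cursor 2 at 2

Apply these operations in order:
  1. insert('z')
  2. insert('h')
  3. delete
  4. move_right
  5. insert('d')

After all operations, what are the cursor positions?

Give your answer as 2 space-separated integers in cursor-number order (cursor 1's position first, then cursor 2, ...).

Answer: 3 7

Derivation:
After op 1 (insert('z')): buffer="zhdzdvtjco" (len 10), cursors c1@1 c2@4, authorship 1..2......
After op 2 (insert('h')): buffer="zhhdzhdvtjco" (len 12), cursors c1@2 c2@6, authorship 11..22......
After op 3 (delete): buffer="zhdzdvtjco" (len 10), cursors c1@1 c2@4, authorship 1..2......
After op 4 (move_right): buffer="zhdzdvtjco" (len 10), cursors c1@2 c2@5, authorship 1..2......
After op 5 (insert('d')): buffer="zhddzddvtjco" (len 12), cursors c1@3 c2@7, authorship 1.1.2.2.....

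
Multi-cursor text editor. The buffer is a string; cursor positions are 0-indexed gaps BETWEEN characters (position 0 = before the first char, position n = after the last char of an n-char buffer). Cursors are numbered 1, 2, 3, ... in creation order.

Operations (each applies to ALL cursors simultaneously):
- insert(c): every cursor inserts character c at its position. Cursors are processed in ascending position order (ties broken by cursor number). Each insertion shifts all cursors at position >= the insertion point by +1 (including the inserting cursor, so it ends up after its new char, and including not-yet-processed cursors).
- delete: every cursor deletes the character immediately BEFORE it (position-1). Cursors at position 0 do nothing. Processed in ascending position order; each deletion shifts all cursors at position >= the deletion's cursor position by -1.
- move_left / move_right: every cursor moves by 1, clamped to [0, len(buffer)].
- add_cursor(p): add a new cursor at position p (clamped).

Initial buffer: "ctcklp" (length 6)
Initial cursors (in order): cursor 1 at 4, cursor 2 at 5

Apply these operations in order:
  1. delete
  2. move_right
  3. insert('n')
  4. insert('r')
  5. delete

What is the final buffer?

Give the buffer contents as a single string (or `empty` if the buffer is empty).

After op 1 (delete): buffer="ctcp" (len 4), cursors c1@3 c2@3, authorship ....
After op 2 (move_right): buffer="ctcp" (len 4), cursors c1@4 c2@4, authorship ....
After op 3 (insert('n')): buffer="ctcpnn" (len 6), cursors c1@6 c2@6, authorship ....12
After op 4 (insert('r')): buffer="ctcpnnrr" (len 8), cursors c1@8 c2@8, authorship ....1212
After op 5 (delete): buffer="ctcpnn" (len 6), cursors c1@6 c2@6, authorship ....12

Answer: ctcpnn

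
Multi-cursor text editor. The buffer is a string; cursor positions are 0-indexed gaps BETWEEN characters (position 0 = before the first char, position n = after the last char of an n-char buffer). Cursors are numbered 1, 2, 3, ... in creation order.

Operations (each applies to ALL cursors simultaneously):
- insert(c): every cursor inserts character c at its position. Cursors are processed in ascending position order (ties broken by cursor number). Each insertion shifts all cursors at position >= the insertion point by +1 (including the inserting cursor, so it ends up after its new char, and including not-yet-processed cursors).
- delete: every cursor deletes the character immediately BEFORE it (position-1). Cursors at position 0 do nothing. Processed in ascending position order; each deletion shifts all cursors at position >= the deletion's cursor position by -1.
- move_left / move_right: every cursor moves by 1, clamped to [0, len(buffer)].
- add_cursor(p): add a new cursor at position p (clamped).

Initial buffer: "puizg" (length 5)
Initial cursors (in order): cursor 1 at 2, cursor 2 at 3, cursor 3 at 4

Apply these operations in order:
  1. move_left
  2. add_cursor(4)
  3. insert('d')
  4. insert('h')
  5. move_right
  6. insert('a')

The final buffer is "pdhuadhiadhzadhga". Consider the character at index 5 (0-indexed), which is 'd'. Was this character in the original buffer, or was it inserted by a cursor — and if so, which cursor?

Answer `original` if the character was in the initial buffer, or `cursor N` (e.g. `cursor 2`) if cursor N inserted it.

Answer: cursor 2

Derivation:
After op 1 (move_left): buffer="puizg" (len 5), cursors c1@1 c2@2 c3@3, authorship .....
After op 2 (add_cursor(4)): buffer="puizg" (len 5), cursors c1@1 c2@2 c3@3 c4@4, authorship .....
After op 3 (insert('d')): buffer="pdudidzdg" (len 9), cursors c1@2 c2@4 c3@6 c4@8, authorship .1.2.3.4.
After op 4 (insert('h')): buffer="pdhudhidhzdhg" (len 13), cursors c1@3 c2@6 c3@9 c4@12, authorship .11.22.33.44.
After op 5 (move_right): buffer="pdhudhidhzdhg" (len 13), cursors c1@4 c2@7 c3@10 c4@13, authorship .11.22.33.44.
After op 6 (insert('a')): buffer="pdhuadhiadhzadhga" (len 17), cursors c1@5 c2@9 c3@13 c4@17, authorship .11.122.233.344.4
Authorship (.=original, N=cursor N): . 1 1 . 1 2 2 . 2 3 3 . 3 4 4 . 4
Index 5: author = 2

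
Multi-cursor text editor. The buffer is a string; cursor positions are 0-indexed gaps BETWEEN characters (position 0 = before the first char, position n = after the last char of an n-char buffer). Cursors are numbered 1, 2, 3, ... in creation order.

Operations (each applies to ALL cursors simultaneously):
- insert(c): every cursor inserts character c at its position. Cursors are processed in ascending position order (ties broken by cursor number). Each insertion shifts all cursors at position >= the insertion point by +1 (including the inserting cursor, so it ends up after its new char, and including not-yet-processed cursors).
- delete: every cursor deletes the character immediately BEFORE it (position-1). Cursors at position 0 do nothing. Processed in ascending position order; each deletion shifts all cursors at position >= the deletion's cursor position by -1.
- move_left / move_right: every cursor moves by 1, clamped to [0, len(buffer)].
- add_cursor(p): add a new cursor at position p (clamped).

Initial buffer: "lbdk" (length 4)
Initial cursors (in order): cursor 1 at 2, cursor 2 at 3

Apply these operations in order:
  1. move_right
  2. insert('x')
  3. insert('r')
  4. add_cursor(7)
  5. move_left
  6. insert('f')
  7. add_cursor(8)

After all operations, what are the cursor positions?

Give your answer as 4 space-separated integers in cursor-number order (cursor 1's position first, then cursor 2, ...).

Answer: 5 10 8 8

Derivation:
After op 1 (move_right): buffer="lbdk" (len 4), cursors c1@3 c2@4, authorship ....
After op 2 (insert('x')): buffer="lbdxkx" (len 6), cursors c1@4 c2@6, authorship ...1.2
After op 3 (insert('r')): buffer="lbdxrkxr" (len 8), cursors c1@5 c2@8, authorship ...11.22
After op 4 (add_cursor(7)): buffer="lbdxrkxr" (len 8), cursors c1@5 c3@7 c2@8, authorship ...11.22
After op 5 (move_left): buffer="lbdxrkxr" (len 8), cursors c1@4 c3@6 c2@7, authorship ...11.22
After op 6 (insert('f')): buffer="lbdxfrkfxfr" (len 11), cursors c1@5 c3@8 c2@10, authorship ...111.3222
After op 7 (add_cursor(8)): buffer="lbdxfrkfxfr" (len 11), cursors c1@5 c3@8 c4@8 c2@10, authorship ...111.3222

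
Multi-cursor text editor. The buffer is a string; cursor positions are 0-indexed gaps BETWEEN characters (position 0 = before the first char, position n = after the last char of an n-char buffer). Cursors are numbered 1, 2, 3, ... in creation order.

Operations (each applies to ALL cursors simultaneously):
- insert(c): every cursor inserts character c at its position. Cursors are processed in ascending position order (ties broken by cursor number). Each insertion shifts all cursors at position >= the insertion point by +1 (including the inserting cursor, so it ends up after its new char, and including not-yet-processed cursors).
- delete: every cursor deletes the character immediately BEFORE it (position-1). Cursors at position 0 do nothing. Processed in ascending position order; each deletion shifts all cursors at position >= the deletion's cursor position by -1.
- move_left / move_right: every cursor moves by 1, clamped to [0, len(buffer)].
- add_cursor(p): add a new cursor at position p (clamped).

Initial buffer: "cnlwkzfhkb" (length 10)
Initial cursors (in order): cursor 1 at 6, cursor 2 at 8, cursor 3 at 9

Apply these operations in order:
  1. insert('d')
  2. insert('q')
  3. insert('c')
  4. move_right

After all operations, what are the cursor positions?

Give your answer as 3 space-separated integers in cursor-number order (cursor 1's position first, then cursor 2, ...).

After op 1 (insert('d')): buffer="cnlwkzdfhdkdb" (len 13), cursors c1@7 c2@10 c3@12, authorship ......1..2.3.
After op 2 (insert('q')): buffer="cnlwkzdqfhdqkdqb" (len 16), cursors c1@8 c2@12 c3@15, authorship ......11..22.33.
After op 3 (insert('c')): buffer="cnlwkzdqcfhdqckdqcb" (len 19), cursors c1@9 c2@14 c3@18, authorship ......111..222.333.
After op 4 (move_right): buffer="cnlwkzdqcfhdqckdqcb" (len 19), cursors c1@10 c2@15 c3@19, authorship ......111..222.333.

Answer: 10 15 19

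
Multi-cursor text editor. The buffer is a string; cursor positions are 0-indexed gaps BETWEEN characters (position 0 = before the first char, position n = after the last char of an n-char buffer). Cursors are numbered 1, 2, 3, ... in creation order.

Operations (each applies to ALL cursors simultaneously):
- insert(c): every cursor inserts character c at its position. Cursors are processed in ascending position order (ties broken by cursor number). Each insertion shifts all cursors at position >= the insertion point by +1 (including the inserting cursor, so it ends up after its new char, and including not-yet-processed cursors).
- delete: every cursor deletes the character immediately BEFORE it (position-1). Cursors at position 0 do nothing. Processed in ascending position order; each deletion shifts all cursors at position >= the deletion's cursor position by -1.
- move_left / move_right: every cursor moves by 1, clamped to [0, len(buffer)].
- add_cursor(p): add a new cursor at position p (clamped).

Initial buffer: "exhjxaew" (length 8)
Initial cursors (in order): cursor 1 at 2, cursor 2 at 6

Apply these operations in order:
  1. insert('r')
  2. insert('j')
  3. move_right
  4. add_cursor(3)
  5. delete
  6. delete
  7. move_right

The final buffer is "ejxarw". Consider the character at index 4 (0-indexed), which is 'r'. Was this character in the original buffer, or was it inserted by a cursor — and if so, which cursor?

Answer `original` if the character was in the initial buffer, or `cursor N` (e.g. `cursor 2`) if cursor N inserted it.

After op 1 (insert('r')): buffer="exrhjxarew" (len 10), cursors c1@3 c2@8, authorship ..1....2..
After op 2 (insert('j')): buffer="exrjhjxarjew" (len 12), cursors c1@4 c2@10, authorship ..11....22..
After op 3 (move_right): buffer="exrjhjxarjew" (len 12), cursors c1@5 c2@11, authorship ..11....22..
After op 4 (add_cursor(3)): buffer="exrjhjxarjew" (len 12), cursors c3@3 c1@5 c2@11, authorship ..11....22..
After op 5 (delete): buffer="exjjxarjw" (len 9), cursors c3@2 c1@3 c2@8, authorship ..1...22.
After op 6 (delete): buffer="ejxarw" (len 6), cursors c1@1 c3@1 c2@5, authorship ....2.
After op 7 (move_right): buffer="ejxarw" (len 6), cursors c1@2 c3@2 c2@6, authorship ....2.
Authorship (.=original, N=cursor N): . . . . 2 .
Index 4: author = 2

Answer: cursor 2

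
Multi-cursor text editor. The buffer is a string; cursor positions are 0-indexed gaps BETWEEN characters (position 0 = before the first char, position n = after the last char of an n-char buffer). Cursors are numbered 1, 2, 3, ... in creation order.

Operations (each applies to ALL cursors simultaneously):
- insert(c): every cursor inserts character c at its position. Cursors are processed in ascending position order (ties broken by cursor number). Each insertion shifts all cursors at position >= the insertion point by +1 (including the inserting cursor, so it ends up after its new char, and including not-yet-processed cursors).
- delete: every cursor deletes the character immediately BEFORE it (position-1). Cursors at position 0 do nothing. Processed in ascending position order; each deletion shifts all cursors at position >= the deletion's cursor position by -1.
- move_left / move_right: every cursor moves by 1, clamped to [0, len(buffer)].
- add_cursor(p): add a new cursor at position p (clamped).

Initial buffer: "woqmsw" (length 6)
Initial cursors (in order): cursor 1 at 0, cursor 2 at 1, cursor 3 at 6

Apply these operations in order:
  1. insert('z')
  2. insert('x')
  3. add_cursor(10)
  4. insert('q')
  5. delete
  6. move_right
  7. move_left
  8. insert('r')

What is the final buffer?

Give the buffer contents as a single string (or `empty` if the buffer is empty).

After op 1 (insert('z')): buffer="zwzoqmswz" (len 9), cursors c1@1 c2@3 c3@9, authorship 1.2.....3
After op 2 (insert('x')): buffer="zxwzxoqmswzx" (len 12), cursors c1@2 c2@5 c3@12, authorship 11.22.....33
After op 3 (add_cursor(10)): buffer="zxwzxoqmswzx" (len 12), cursors c1@2 c2@5 c4@10 c3@12, authorship 11.22.....33
After op 4 (insert('q')): buffer="zxqwzxqoqmswqzxq" (len 16), cursors c1@3 c2@7 c4@13 c3@16, authorship 111.222.....4333
After op 5 (delete): buffer="zxwzxoqmswzx" (len 12), cursors c1@2 c2@5 c4@10 c3@12, authorship 11.22.....33
After op 6 (move_right): buffer="zxwzxoqmswzx" (len 12), cursors c1@3 c2@6 c4@11 c3@12, authorship 11.22.....33
After op 7 (move_left): buffer="zxwzxoqmswzx" (len 12), cursors c1@2 c2@5 c4@10 c3@11, authorship 11.22.....33
After op 8 (insert('r')): buffer="zxrwzxroqmswrzrx" (len 16), cursors c1@3 c2@7 c4@13 c3@15, authorship 111.222.....4333

Answer: zxrwzxroqmswrzrx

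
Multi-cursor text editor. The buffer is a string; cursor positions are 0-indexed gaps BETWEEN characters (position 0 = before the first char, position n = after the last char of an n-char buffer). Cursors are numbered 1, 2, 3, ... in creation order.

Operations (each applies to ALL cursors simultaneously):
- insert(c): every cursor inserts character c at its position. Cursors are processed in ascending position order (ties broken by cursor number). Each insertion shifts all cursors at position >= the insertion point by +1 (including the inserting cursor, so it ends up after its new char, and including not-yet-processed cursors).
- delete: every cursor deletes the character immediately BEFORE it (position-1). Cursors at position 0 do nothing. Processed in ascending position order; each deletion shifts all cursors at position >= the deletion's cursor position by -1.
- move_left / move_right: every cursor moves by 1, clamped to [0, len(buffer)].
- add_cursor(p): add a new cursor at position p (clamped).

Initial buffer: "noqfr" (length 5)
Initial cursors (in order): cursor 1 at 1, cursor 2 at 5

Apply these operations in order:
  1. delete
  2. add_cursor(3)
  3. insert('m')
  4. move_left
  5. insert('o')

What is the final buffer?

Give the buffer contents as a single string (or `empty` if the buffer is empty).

Answer: omoqfmoom

Derivation:
After op 1 (delete): buffer="oqf" (len 3), cursors c1@0 c2@3, authorship ...
After op 2 (add_cursor(3)): buffer="oqf" (len 3), cursors c1@0 c2@3 c3@3, authorship ...
After op 3 (insert('m')): buffer="moqfmm" (len 6), cursors c1@1 c2@6 c3@6, authorship 1...23
After op 4 (move_left): buffer="moqfmm" (len 6), cursors c1@0 c2@5 c3@5, authorship 1...23
After op 5 (insert('o')): buffer="omoqfmoom" (len 9), cursors c1@1 c2@8 c3@8, authorship 11...2233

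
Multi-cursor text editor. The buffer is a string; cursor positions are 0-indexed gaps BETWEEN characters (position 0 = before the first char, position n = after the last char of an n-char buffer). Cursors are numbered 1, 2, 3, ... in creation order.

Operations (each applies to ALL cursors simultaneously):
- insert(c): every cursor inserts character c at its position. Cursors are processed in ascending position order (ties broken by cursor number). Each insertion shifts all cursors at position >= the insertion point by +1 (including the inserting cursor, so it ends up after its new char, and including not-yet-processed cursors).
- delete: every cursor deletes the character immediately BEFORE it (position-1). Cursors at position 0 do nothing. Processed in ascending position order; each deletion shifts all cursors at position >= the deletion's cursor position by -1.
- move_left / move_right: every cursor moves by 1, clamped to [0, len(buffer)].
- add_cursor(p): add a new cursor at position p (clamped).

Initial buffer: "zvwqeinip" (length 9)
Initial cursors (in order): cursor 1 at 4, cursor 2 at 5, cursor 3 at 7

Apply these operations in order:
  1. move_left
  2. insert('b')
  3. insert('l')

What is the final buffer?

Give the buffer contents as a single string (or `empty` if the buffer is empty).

Answer: zvwblqbleiblnip

Derivation:
After op 1 (move_left): buffer="zvwqeinip" (len 9), cursors c1@3 c2@4 c3@6, authorship .........
After op 2 (insert('b')): buffer="zvwbqbeibnip" (len 12), cursors c1@4 c2@6 c3@9, authorship ...1.2..3...
After op 3 (insert('l')): buffer="zvwblqbleiblnip" (len 15), cursors c1@5 c2@8 c3@12, authorship ...11.22..33...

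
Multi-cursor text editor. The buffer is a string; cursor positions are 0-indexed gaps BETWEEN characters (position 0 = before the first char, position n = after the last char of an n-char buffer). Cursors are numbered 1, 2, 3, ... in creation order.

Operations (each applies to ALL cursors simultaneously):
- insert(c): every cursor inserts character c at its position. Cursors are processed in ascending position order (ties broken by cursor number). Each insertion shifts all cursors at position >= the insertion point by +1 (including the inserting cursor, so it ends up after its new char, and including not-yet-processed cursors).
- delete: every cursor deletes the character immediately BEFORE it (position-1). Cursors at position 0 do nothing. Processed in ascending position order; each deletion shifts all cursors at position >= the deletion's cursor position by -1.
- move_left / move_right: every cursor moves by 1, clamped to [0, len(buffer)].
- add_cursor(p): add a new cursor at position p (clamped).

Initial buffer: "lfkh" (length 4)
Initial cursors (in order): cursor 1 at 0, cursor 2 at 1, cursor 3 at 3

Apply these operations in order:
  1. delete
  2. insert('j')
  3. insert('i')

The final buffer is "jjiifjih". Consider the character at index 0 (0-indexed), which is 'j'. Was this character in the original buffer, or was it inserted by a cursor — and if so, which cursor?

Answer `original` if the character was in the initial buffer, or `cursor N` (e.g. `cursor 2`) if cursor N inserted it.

After op 1 (delete): buffer="fh" (len 2), cursors c1@0 c2@0 c3@1, authorship ..
After op 2 (insert('j')): buffer="jjfjh" (len 5), cursors c1@2 c2@2 c3@4, authorship 12.3.
After op 3 (insert('i')): buffer="jjiifjih" (len 8), cursors c1@4 c2@4 c3@7, authorship 1212.33.
Authorship (.=original, N=cursor N): 1 2 1 2 . 3 3 .
Index 0: author = 1

Answer: cursor 1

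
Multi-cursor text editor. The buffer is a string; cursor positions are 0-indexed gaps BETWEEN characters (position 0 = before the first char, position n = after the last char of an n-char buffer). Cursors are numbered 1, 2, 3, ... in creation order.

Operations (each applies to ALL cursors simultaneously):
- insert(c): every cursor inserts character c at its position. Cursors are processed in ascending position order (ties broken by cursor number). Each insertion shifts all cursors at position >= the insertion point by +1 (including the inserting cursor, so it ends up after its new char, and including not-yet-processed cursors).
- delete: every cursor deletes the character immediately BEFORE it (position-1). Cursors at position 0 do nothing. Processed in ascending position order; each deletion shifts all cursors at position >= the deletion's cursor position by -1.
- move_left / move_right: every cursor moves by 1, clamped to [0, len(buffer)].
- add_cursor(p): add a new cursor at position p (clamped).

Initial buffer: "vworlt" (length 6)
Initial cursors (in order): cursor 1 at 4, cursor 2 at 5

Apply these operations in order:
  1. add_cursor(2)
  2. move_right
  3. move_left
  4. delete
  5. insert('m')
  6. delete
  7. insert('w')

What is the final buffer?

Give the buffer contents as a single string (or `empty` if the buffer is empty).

After op 1 (add_cursor(2)): buffer="vworlt" (len 6), cursors c3@2 c1@4 c2@5, authorship ......
After op 2 (move_right): buffer="vworlt" (len 6), cursors c3@3 c1@5 c2@6, authorship ......
After op 3 (move_left): buffer="vworlt" (len 6), cursors c3@2 c1@4 c2@5, authorship ......
After op 4 (delete): buffer="vot" (len 3), cursors c3@1 c1@2 c2@2, authorship ...
After op 5 (insert('m')): buffer="vmommt" (len 6), cursors c3@2 c1@5 c2@5, authorship .3.12.
After op 6 (delete): buffer="vot" (len 3), cursors c3@1 c1@2 c2@2, authorship ...
After op 7 (insert('w')): buffer="vwowwt" (len 6), cursors c3@2 c1@5 c2@5, authorship .3.12.

Answer: vwowwt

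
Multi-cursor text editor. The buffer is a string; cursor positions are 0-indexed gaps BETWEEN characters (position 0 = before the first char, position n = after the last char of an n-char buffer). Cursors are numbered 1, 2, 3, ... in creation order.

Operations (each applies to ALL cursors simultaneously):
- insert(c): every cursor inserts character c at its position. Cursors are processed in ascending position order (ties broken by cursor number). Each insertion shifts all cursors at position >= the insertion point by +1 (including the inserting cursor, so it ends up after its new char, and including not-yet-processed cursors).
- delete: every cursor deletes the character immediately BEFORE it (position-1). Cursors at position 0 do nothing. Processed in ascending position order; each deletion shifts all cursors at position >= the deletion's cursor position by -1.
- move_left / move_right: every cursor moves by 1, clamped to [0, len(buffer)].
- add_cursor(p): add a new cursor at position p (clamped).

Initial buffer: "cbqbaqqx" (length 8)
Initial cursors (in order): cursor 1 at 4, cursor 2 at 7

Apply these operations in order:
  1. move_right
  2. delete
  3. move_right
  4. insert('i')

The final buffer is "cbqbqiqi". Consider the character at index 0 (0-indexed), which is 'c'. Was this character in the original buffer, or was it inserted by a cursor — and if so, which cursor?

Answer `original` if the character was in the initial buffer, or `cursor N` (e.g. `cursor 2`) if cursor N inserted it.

Answer: original

Derivation:
After op 1 (move_right): buffer="cbqbaqqx" (len 8), cursors c1@5 c2@8, authorship ........
After op 2 (delete): buffer="cbqbqq" (len 6), cursors c1@4 c2@6, authorship ......
After op 3 (move_right): buffer="cbqbqq" (len 6), cursors c1@5 c2@6, authorship ......
After op 4 (insert('i')): buffer="cbqbqiqi" (len 8), cursors c1@6 c2@8, authorship .....1.2
Authorship (.=original, N=cursor N): . . . . . 1 . 2
Index 0: author = original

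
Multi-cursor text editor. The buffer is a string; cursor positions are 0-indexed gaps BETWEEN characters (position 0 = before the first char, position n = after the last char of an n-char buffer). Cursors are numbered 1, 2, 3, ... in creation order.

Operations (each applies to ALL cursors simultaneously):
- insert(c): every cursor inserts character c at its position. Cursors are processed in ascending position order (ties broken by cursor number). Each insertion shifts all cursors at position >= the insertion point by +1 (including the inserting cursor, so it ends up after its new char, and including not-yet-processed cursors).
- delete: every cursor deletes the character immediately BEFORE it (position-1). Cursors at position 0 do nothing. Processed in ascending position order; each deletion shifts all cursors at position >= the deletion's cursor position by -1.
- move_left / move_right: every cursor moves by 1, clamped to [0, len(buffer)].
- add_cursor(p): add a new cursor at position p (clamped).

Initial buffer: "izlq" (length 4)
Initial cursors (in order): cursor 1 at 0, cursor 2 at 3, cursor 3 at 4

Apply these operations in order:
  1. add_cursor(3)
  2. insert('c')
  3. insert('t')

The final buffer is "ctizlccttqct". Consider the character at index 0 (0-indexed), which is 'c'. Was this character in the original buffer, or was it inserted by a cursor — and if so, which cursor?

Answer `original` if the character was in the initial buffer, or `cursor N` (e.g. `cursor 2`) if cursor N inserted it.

After op 1 (add_cursor(3)): buffer="izlq" (len 4), cursors c1@0 c2@3 c4@3 c3@4, authorship ....
After op 2 (insert('c')): buffer="cizlccqc" (len 8), cursors c1@1 c2@6 c4@6 c3@8, authorship 1...24.3
After op 3 (insert('t')): buffer="ctizlccttqct" (len 12), cursors c1@2 c2@9 c4@9 c3@12, authorship 11...2424.33
Authorship (.=original, N=cursor N): 1 1 . . . 2 4 2 4 . 3 3
Index 0: author = 1

Answer: cursor 1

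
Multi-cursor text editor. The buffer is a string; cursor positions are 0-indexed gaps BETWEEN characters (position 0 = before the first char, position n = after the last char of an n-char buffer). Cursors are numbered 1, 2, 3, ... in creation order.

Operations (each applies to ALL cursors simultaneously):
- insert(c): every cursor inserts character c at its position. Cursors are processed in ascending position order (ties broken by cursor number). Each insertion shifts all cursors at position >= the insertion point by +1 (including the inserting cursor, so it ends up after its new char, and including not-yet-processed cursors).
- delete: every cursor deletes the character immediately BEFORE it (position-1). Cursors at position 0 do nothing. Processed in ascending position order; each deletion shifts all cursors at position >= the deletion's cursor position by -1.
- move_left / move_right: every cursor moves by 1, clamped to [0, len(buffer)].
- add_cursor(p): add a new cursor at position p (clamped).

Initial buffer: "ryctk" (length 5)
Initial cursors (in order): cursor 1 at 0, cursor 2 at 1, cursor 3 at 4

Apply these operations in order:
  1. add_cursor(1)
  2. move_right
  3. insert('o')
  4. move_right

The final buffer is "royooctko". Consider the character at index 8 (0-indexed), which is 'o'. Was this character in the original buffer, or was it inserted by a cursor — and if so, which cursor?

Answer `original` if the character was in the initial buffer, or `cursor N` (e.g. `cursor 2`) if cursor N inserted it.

Answer: cursor 3

Derivation:
After op 1 (add_cursor(1)): buffer="ryctk" (len 5), cursors c1@0 c2@1 c4@1 c3@4, authorship .....
After op 2 (move_right): buffer="ryctk" (len 5), cursors c1@1 c2@2 c4@2 c3@5, authorship .....
After op 3 (insert('o')): buffer="royooctko" (len 9), cursors c1@2 c2@5 c4@5 c3@9, authorship .1.24...3
After op 4 (move_right): buffer="royooctko" (len 9), cursors c1@3 c2@6 c4@6 c3@9, authorship .1.24...3
Authorship (.=original, N=cursor N): . 1 . 2 4 . . . 3
Index 8: author = 3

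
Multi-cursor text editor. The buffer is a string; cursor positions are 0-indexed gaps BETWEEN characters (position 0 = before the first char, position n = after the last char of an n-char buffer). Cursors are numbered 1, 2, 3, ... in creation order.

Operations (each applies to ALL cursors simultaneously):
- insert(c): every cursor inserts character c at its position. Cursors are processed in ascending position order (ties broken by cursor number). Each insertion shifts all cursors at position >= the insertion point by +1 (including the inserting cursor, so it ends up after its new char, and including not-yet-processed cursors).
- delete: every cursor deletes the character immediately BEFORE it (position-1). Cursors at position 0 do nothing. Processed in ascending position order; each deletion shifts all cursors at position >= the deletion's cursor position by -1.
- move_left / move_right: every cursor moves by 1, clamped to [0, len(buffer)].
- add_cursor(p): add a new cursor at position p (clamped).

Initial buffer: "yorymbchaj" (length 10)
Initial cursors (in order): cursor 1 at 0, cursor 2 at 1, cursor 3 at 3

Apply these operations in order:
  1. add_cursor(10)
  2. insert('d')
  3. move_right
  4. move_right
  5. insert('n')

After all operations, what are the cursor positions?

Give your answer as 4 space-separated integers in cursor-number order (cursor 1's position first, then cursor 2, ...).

After op 1 (add_cursor(10)): buffer="yorymbchaj" (len 10), cursors c1@0 c2@1 c3@3 c4@10, authorship ..........
After op 2 (insert('d')): buffer="dydordymbchajd" (len 14), cursors c1@1 c2@3 c3@6 c4@14, authorship 1.2..3.......4
After op 3 (move_right): buffer="dydordymbchajd" (len 14), cursors c1@2 c2@4 c3@7 c4@14, authorship 1.2..3.......4
After op 4 (move_right): buffer="dydordymbchajd" (len 14), cursors c1@3 c2@5 c3@8 c4@14, authorship 1.2..3.......4
After op 5 (insert('n')): buffer="dydnorndymnbchajdn" (len 18), cursors c1@4 c2@7 c3@11 c4@18, authorship 1.21..23..3.....44

Answer: 4 7 11 18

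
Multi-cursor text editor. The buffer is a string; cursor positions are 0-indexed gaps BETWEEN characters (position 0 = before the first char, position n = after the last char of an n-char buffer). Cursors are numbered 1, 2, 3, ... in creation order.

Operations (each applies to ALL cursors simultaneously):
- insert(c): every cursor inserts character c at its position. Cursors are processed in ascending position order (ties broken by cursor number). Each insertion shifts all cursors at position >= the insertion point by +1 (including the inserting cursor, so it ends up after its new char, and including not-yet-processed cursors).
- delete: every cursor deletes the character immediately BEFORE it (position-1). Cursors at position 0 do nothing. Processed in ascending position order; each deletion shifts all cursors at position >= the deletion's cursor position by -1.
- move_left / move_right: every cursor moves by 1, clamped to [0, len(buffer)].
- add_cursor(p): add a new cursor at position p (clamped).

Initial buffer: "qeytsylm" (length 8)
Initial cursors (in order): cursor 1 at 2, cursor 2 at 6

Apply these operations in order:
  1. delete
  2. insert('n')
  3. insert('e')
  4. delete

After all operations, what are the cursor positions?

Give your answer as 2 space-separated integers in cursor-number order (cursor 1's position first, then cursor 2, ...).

After op 1 (delete): buffer="qytslm" (len 6), cursors c1@1 c2@4, authorship ......
After op 2 (insert('n')): buffer="qnytsnlm" (len 8), cursors c1@2 c2@6, authorship .1...2..
After op 3 (insert('e')): buffer="qneytsnelm" (len 10), cursors c1@3 c2@8, authorship .11...22..
After op 4 (delete): buffer="qnytsnlm" (len 8), cursors c1@2 c2@6, authorship .1...2..

Answer: 2 6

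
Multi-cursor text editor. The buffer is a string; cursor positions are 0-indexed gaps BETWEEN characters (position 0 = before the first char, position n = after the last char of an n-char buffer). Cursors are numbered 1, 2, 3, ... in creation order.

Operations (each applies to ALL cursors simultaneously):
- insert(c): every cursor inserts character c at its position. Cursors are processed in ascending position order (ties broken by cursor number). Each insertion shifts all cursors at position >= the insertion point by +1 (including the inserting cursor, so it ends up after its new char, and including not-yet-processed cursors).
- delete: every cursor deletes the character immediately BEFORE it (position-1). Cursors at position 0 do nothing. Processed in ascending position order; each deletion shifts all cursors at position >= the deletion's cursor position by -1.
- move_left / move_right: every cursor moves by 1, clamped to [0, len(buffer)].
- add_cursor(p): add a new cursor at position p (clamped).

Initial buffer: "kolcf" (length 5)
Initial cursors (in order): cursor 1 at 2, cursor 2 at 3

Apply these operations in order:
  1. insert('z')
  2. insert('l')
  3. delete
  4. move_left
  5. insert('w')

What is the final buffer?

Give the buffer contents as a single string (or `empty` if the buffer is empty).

Answer: kowzlwzcf

Derivation:
After op 1 (insert('z')): buffer="kozlzcf" (len 7), cursors c1@3 c2@5, authorship ..1.2..
After op 2 (insert('l')): buffer="kozllzlcf" (len 9), cursors c1@4 c2@7, authorship ..11.22..
After op 3 (delete): buffer="kozlzcf" (len 7), cursors c1@3 c2@5, authorship ..1.2..
After op 4 (move_left): buffer="kozlzcf" (len 7), cursors c1@2 c2@4, authorship ..1.2..
After op 5 (insert('w')): buffer="kowzlwzcf" (len 9), cursors c1@3 c2@6, authorship ..11.22..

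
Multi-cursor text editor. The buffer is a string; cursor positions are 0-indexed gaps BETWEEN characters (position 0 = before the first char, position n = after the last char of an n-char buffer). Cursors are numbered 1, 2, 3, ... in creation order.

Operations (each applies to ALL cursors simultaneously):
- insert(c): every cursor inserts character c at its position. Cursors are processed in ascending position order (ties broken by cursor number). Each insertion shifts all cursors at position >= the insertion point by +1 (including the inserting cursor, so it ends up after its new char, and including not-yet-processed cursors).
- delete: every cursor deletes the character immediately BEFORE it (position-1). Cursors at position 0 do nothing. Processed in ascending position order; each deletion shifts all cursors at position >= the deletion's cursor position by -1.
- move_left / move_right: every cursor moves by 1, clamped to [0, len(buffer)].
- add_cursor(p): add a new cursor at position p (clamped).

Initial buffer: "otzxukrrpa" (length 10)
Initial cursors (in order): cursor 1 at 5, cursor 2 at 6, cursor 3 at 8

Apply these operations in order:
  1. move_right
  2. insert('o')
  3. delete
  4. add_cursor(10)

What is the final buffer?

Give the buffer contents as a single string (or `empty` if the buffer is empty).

Answer: otzxukrrpa

Derivation:
After op 1 (move_right): buffer="otzxukrrpa" (len 10), cursors c1@6 c2@7 c3@9, authorship ..........
After op 2 (insert('o')): buffer="otzxukororpoa" (len 13), cursors c1@7 c2@9 c3@12, authorship ......1.2..3.
After op 3 (delete): buffer="otzxukrrpa" (len 10), cursors c1@6 c2@7 c3@9, authorship ..........
After op 4 (add_cursor(10)): buffer="otzxukrrpa" (len 10), cursors c1@6 c2@7 c3@9 c4@10, authorship ..........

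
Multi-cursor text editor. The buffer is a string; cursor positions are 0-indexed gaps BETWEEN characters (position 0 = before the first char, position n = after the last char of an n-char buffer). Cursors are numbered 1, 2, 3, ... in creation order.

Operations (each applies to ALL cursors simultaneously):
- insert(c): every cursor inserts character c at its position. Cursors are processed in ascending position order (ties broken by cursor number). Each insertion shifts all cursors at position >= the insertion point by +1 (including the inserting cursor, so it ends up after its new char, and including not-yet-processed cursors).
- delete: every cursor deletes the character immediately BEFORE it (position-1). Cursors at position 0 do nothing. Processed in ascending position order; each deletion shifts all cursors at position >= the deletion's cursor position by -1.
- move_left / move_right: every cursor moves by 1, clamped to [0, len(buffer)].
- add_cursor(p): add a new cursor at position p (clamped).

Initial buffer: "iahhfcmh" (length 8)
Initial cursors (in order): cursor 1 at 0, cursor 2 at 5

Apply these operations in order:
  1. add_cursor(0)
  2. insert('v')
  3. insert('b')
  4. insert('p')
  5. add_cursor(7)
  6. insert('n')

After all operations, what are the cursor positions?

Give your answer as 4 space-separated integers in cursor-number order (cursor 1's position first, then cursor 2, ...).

After op 1 (add_cursor(0)): buffer="iahhfcmh" (len 8), cursors c1@0 c3@0 c2@5, authorship ........
After op 2 (insert('v')): buffer="vviahhfvcmh" (len 11), cursors c1@2 c3@2 c2@8, authorship 13.....2...
After op 3 (insert('b')): buffer="vvbbiahhfvbcmh" (len 14), cursors c1@4 c3@4 c2@11, authorship 1313.....22...
After op 4 (insert('p')): buffer="vvbbppiahhfvbpcmh" (len 17), cursors c1@6 c3@6 c2@14, authorship 131313.....222...
After op 5 (add_cursor(7)): buffer="vvbbppiahhfvbpcmh" (len 17), cursors c1@6 c3@6 c4@7 c2@14, authorship 131313.....222...
After op 6 (insert('n')): buffer="vvbbppnninahhfvbpncmh" (len 21), cursors c1@8 c3@8 c4@10 c2@18, authorship 13131313.4....2222...

Answer: 8 18 8 10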